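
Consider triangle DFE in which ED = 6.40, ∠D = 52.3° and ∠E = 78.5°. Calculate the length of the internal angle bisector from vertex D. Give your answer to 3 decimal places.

The third angle is ∠F = 180° − ∠E − ∠D = 49.20°.
Law of sines: FE = ED·sin D/sin F ≈ 6.6894.
Law of sines: DF = ED·sin E/sin F ≈ 8.2848.
The bisector from D has length 2·ED·DF·cos(∠D/2)/(ED+DF) ≈ 6.4823.

t_D ≈ 6.482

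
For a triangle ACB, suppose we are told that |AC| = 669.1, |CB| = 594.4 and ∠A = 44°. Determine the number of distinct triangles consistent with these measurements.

2

|AC|·sin A = 669.1·sin(44°) ≈ 464.8.
Since |AC| sin A < |CB| < |AC| (464.8 < 594.4 < 669.1), two triangles exist.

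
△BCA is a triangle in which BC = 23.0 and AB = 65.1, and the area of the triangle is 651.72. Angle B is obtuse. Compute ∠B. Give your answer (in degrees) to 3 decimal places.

119.480

From area = ½·AB·BC·sin B, we get sin B = 2·area/(AB·BC) ≈ 0.87053.
Taking the obtuse solution, ∠B ≈ 119.48°.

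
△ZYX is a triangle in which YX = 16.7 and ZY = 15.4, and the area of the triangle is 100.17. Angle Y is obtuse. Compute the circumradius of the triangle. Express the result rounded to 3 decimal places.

R ≈ 18.587

From area = ½·ZY·YX·sin Y, we get sin Y = 2·area/(ZY·YX) ≈ 0.77899.
Taking the obtuse solution, ∠Y ≈ 128.83°.
Law of cosines then gives XZ ≈ 28.958.
Circumradius = XZ/(2 sin Y) ≈ 18.587.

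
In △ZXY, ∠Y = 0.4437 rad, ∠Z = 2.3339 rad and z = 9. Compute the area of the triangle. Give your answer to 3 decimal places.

The third angle is ∠X = π − ∠Y − ∠Z = 0.3640 rad.
Law of sines: x = z·sin X/sin Z ≈ 4.4335.
Law of sines: y = z·sin Y/sin Z ≈ 5.346.
Area = ½·z·x·sin Y ≈ 8.5646.

area ≈ 8.565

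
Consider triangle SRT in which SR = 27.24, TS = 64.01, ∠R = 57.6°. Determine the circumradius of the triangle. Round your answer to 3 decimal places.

Law of sines: sin T = SR·sin R/TS ≈ 0.35931.
Since TS ≥ SR, only the acute value applies: ∠T ≈ 21.06°.
Then ∠S = 180° − ∠R − ∠T ≈ 101.34°.
Law of sines gives RT = TS·sin S/sin R ≈ 74.331.
Circumradius = TS/(2 sin R) ≈ 37.906.

37.906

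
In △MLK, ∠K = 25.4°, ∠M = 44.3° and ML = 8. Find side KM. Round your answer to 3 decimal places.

The third angle is ∠L = 180° − ∠K − ∠M = 110.30°.
Law of sines: KM = ML·sin L/sin K ≈ 17.492.

17.492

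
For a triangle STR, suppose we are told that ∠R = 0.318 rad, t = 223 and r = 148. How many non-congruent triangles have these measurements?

t·sin R = 223·sin(0.318 rad) ≈ 69.72.
Since t sin R < r < t (69.72 < 148 < 223), two triangles exist.

2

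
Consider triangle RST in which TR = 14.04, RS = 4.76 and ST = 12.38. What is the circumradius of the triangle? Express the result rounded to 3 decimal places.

By the law of cosines, cos R = (TR² + RS² − ST²) / (2·TR·RS) ≈ 0.49764, so ∠R ≈ 60.16°.
Circumradius = ST/(2 sin R) ≈ 7.1364.

7.136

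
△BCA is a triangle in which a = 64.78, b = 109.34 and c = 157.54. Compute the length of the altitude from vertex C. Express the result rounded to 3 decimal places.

Semiperimeter s = (109.34 + 157.54 + 64.78)/2 = 165.83.
Heron's formula: area = √(165.83·56.49·8.29·101.05) ≈ 2801.3.
The altitude from C has length 2·area/c ≈ 35.563.

h_C ≈ 35.563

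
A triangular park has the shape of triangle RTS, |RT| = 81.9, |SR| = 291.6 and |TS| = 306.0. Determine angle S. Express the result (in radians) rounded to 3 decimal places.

0.271

By the law of cosines, cos S = (|TS|² + |SR|² − |RT|²) / (2·|TS|·|SR|) ≈ 0.96358, so ∠S ≈ 0.271 rad.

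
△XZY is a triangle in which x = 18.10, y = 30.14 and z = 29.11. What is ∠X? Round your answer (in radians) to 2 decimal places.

∠X ≈ 0.62 rad

By the law of cosines, cos X = (z² + y² − x²) / (2·z·y) ≈ 0.81391, so ∠X ≈ 0.6200 rad.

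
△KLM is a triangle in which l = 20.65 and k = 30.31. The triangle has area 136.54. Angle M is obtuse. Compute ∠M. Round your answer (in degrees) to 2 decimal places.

154.13

From area = ½·k·l·sin M, we get sin M = 2·area/(k·l) ≈ 0.43630.
Taking the obtuse solution, ∠M ≈ 154.13°.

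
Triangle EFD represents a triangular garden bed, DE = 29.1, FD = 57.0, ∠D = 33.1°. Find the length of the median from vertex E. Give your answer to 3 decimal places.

m_E ≈ 16.418

By the law of cosines, EF² = FD² + DE² − 2·FD·DE·cos D = 1316.8, so EF ≈ 36.287.
Median from E: ½√(2·DE² + 2·EF² − FD²) ≈ 16.418.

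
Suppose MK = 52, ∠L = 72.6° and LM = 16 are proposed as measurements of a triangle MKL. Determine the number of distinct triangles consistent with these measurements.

LM·sin L = 16·sin(72.6°) ≈ 15.27.
Since MK ≥ LM, exactly one triangle exists.

1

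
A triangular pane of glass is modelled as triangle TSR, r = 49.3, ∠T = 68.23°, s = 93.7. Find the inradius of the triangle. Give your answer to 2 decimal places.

18.55

By the law of cosines, t² = s² + r² − 2·s·r·cos T = 7783.7, so t ≈ 88.225.
Area = ½·s·r·sin T ≈ 2145.
Semiperimeter p = (88.225+93.7+49.3)/2 = 115.61.
Inradius = area/p = 2145/115.61 ≈ 18.553.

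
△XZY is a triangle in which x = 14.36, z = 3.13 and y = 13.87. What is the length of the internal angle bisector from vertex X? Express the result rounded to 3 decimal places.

By the law of cosines, cos X = (z² + y² − x²) / (2·z·y) ≈ -0.04648, so ∠X ≈ 92.66°.
The bisector from X has length 2·z·y·cos(∠X/2)/(z+y) ≈ 3.5266.

t_X ≈ 3.527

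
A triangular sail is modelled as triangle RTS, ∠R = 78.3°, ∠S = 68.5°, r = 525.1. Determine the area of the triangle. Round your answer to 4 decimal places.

area ≈ 71727.3346

The third angle is ∠T = 180° − ∠S − ∠R = 33.20°.
Law of sines: t = r·sin T/sin R ≈ 293.63.
Law of sines: s = r·sin S/sin R ≈ 498.93.
Area = ½·r·t·sin S ≈ 71727.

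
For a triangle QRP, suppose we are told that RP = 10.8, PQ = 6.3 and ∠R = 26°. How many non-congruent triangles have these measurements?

RP·sin R = 10.8·sin(26°) ≈ 4.734.
Since RP sin R < PQ < RP (4.734 < 6.3 < 10.8), two triangles exist.

2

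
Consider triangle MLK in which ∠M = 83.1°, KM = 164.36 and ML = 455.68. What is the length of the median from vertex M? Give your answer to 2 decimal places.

251.32

By the law of cosines, LK² = KM² + ML² − 2·KM·ML·cos M = 2.1666e+05, so LK ≈ 465.47.
Median from M: ½√(2·KM² + 2·ML² − LK²) ≈ 251.32.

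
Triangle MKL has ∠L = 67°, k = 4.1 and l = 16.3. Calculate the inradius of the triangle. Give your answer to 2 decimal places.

r ≈ 1.74

Law of sines: sin K = k·sin L/l ≈ 0.23154.
Since l ≥ k, only the acute value applies: ∠K ≈ 13.39°.
Then ∠M = 180° − ∠L − ∠K ≈ 99.61°.
Law of sines gives m = l·sin M/sin L ≈ 17.459.
Area = ½·l·k·sin M ≈ 32.946.
Semiperimeter s = (17.459+4.1+16.3)/2 = 18.93.
Inradius = area/s = 32.946/18.93 ≈ 1.7404.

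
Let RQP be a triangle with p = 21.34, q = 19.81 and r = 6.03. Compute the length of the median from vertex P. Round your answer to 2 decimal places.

m_P ≈ 10.03

Median from P: ½√(2·r² + 2·q² − p²) ≈ 10.027.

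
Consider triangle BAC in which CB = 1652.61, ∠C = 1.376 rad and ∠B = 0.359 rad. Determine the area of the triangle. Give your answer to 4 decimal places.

477117.1868

The third angle is ∠A = π − ∠C − ∠B = 1.407 rad.
Law of sines: AC = CB·sin B/sin A ≈ 588.54.
Law of sines: BA = CB·sin C/sin A ≈ 1643.5.
Area = ½·CB·AC·sin C ≈ 4.7712e+05.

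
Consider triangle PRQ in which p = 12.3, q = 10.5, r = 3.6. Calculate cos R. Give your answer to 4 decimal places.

By the law of cosines, cos R = (q² + p² − r²) / (2·q·p) ≈ 0.96237, so ∠R ≈ 15.77°.

cos R ≈ 0.9624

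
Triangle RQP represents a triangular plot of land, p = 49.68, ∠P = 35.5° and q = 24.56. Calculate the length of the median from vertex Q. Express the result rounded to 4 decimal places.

m_Q ≈ 58.0260

Law of sines: sin Q = q·sin P/p ≈ 0.28708.
Since p ≥ q, only the acute value applies: ∠Q ≈ 16.68°.
Then ∠R = 180° − ∠P − ∠Q ≈ 127.82°.
Law of sines gives r = p·sin R/sin P ≈ 67.583.
Median from Q: ½√(2·p² + 2·r² − q²) ≈ 58.026.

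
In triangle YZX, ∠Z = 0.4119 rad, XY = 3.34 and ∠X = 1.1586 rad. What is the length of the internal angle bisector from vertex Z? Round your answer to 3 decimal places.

t_Z ≈ 7.809

The third angle is ∠Y = π − ∠Z − ∠X = 1.5711 rad.
Law of sines: ZX = XY·sin Y/sin Z ≈ 8.3427.
Law of sines: YZ = XY·sin X/sin Z ≈ 7.6439.
The bisector from Z has length 2·YZ·ZX·cos(∠Z/2)/(YZ+ZX) ≈ 7.8094.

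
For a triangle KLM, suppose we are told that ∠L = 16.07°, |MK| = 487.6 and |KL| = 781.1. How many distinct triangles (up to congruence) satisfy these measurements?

2

|KL|·sin L = 781.1·sin(16.07°) ≈ 216.2.
Since |KL| sin L < |MK| < |KL| (216.2 < 487.6 < 781.1), two triangles exist.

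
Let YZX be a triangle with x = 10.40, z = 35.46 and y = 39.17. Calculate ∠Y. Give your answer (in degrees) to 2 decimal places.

103.22

By the law of cosines, cos Y = (z² + x² − y²) / (2·z·x) ≈ -0.22875, so ∠Y ≈ 103.22°.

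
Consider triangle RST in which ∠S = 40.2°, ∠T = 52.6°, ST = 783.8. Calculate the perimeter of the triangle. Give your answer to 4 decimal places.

1913.7209

The third angle is ∠R = 180° − ∠S − ∠T = 87.20°.
Law of sines: TR = ST·sin S/sin R ≈ 506.51.
Law of sines: RS = ST·sin T/sin R ≈ 623.41.
Semiperimeter s = (783.8+506.51+623.41)/2 = 956.86.
Perimeter = 783.8 + 506.51 + 623.41 = 1913.7.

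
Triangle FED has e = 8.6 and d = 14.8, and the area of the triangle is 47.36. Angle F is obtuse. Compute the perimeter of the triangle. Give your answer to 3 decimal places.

From area = ½·e·d·sin F, we get sin F = 2·area/(e·d) ≈ 0.74419.
Taking the obtuse solution, ∠F ≈ 131.91°.
Law of cosines then gives f ≈ 21.518.
Perimeter = 21.518 + 8.6 + 14.8 = 44.918.

44.918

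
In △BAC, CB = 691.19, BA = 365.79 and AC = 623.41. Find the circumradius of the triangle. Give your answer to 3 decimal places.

By the law of cosines, cos B = (CB² + BA² − AC²) / (2·CB·BA) ≈ 0.44082, so ∠B ≈ 63.84°.
Circumradius = AC/(2 sin B) ≈ 347.27.

R ≈ 347.267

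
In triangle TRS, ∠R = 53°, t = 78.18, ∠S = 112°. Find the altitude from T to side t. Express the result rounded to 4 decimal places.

The third angle is ∠T = 180° − ∠R − ∠S = 15.00°.
Law of sines: r = t·sin R/sin T ≈ 241.24.
Law of sines: s = t·sin S/sin T ≈ 280.07.
Area = ½·t·r·sin S ≈ 8743.4.
The altitude from T has length 2·area/t ≈ 223.67.

h_T ≈ 223.6732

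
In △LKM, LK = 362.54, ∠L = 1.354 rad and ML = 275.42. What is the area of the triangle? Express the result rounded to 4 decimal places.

48756.7089

Area = ½·ML·LK·sin L ≈ 48757.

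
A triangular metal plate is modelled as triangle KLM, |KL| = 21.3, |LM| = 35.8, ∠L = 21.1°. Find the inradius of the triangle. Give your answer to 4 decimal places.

By the law of cosines, |MK|² = |KL|² + |LM|² − 2·|KL|·|LM|·cos L = 312.5, so |MK| ≈ 17.678.
Area = ½·|KL|·|LM|·sin L ≈ 137.26.
Semiperimeter s = (35.8+17.678+21.3)/2 = 37.389.
Inradius = area/s = 137.26/37.389 ≈ 3.671.

3.6710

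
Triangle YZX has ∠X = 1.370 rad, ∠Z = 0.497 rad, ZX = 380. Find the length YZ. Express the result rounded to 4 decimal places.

389.3193

The third angle is ∠Y = π − ∠Z − ∠X = 1.275 rad.
Law of sines: YZ = ZX·sin X/sin Y ≈ 389.32.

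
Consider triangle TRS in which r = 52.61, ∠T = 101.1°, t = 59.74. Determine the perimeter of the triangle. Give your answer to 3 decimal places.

perimeter ≈ 132.282

Law of sines: sin R = r·sin T/t ≈ 0.86417.
Since t ≥ r, only the acute value applies: ∠R ≈ 59.79°.
Then ∠S = 180° − ∠T − ∠R ≈ 19.11°.
Law of sines gives s = t·sin S/sin T ≈ 19.932.
Semiperimeter p = (59.74+52.61+19.932)/2 = 66.141.
Perimeter = 59.74 + 52.61 + 19.932 = 132.28.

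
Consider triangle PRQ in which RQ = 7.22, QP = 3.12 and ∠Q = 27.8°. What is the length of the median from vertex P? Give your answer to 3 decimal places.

m_P ≈ 1.685

By the law of cosines, PR² = RQ² + QP² − 2·RQ·QP·cos Q = 22.01, so PR ≈ 4.6915.
Median from P: ½√(2·QP² + 2·PR² − RQ²) ≈ 1.6853.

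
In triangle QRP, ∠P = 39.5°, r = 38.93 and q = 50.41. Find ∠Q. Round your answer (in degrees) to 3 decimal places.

∠Q ≈ 89.942°

By the law of cosines, p² = q² + r² − 2·q·r·cos P = 1028.1, so p ≈ 32.065.
Law of cosines again: cos Q = (r² + p² − q²)/(2·r·p) ≈ 0.00101, so ∠Q ≈ 89.94°.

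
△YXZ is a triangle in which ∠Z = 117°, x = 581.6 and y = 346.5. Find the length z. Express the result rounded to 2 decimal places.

800.81

By the law of cosines, z² = y² + x² − 2·y·x·cos Z = 6.413e+05, so z ≈ 800.81.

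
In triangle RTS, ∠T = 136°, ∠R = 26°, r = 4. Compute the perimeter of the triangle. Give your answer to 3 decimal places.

The third angle is ∠S = 180° − ∠R − ∠T = 18.00°.
Law of sines: t = r·sin T/sin R ≈ 6.3385.
Law of sines: s = r·sin S/sin R ≈ 2.8197.
Semiperimeter p = (4+6.3385+2.8197)/2 = 6.5791.
Perimeter = 4 + 6.3385 + 2.8197 = 13.158.

13.158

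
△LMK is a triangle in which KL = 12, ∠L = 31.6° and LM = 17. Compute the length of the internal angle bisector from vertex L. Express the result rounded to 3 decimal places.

By the law of cosines, MK² = KL² + LM² − 2·KL·LM·cos L = 85.495, so MK ≈ 9.2464.
The bisector from L has length 2·KL·LM·cos(∠L/2)/(KL+LM) ≈ 13.537.

13.537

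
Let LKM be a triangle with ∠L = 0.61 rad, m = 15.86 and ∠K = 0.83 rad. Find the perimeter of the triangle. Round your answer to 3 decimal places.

perimeter ≈ 36.828

The third angle is ∠M = π − ∠L − ∠K = 1.702 rad.
Law of sines: l = m·sin L/sin M ≈ 9.164.
Law of sines: k = m·sin K/sin M ≈ 11.804.
Semiperimeter s = (9.164+11.804+15.86)/2 = 18.414.
Perimeter = 9.164 + 11.804 + 15.86 = 36.828.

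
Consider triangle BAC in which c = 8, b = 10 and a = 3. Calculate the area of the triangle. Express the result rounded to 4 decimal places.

9.9216

Semiperimeter s = (10 + 3 + 8)/2 = 10.5.
Heron's formula: area = √(10.5·0.5·7.5·2.5) ≈ 9.9216.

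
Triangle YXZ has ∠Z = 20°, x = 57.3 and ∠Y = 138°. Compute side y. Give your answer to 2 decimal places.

102.35

The third angle is ∠X = 180° − ∠Z − ∠Y = 22.00°.
Law of sines: y = x·sin Y/sin X ≈ 102.35.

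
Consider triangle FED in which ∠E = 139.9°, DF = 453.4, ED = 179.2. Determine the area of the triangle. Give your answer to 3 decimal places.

Law of sines: sin F = ED·sin E/DF ≈ 0.25458.
Since DF ≥ ED, only the acute value applies: ∠F ≈ 14.75°.
Then ∠D = 180° − ∠E − ∠F ≈ 25.35°.
Law of sines gives FE = DF·sin D/sin E ≈ 301.39.
Area = ½·DF·ED·sin D ≈ 17394.

17394.105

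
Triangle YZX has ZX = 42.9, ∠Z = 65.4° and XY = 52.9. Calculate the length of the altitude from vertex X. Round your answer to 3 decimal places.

h_X ≈ 39.006

Law of sines: sin Y = ZX·sin Z/XY ≈ 0.73736.
Since XY ≥ ZX, only the acute value applies: ∠Y ≈ 47.51°.
Then ∠X = 180° − ∠Z − ∠Y ≈ 67.09°.
Law of sines gives YZ = XY·sin X/sin Z ≈ 53.593.
Area = ½·XY·ZX·sin X ≈ 1045.2.
The altitude from X has length 2·area/YZ ≈ 39.006.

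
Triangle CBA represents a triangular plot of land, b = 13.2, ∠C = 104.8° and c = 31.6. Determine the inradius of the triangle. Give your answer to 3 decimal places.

4.633

Law of sines: sin B = b·sin C/c ≈ 0.40386.
Since c ≥ b, only the acute value applies: ∠B ≈ 23.82°.
Then ∠A = 180° − ∠C − ∠B ≈ 51.38°.
Law of sines gives a = c·sin A/sin C ≈ 25.536.
Area = ½·c·b·sin A ≈ 162.95.
Semiperimeter s = (31.6+13.2+25.536)/2 = 35.168.
Inradius = area/s = 162.95/35.168 ≈ 4.6334.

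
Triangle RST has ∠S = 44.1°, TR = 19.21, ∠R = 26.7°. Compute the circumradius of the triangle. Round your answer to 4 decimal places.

The third angle is ∠T = 180° − ∠R − ∠S = 109.20°.
Law of sines: ST = TR·sin R/sin S ≈ 12.403.
Law of sines: RS = TR·sin T/sin S ≈ 26.069.
Circumradius = TR/(2 sin S) ≈ 13.802.

13.8020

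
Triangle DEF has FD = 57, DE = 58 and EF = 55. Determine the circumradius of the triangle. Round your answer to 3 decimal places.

By the law of cosines, cos D = (FD² + DE² − EF²) / (2·FD·DE) ≈ 0.54265, so ∠D ≈ 57.14°.
Circumradius = EF/(2 sin D) ≈ 32.74.

R ≈ 32.740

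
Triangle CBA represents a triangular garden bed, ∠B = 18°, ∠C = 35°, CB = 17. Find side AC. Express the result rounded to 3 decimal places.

6.578

The third angle is ∠A = 180° − ∠C − ∠B = 127.00°.
Law of sines: AC = CB·sin B/sin A ≈ 6.5778.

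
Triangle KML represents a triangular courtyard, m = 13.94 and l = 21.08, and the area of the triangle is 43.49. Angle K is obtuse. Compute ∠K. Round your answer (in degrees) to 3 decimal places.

From area = ½·m·l·sin K, we get sin K = 2·area/(m·l) ≈ 0.29600.
Taking the obtuse solution, ∠K ≈ 162.78°.

162.783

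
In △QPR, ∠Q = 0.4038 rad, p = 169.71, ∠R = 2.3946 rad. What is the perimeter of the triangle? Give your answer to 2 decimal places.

The third angle is ∠P = π − ∠R − ∠Q = 0.3432 rad.
Law of sines: q = p·sin Q/sin P ≈ 198.17.
Law of sines: r = p·sin R/sin P ≈ 342.67.
Semiperimeter s = (198.17+169.71+342.67)/2 = 355.27.
Perimeter = 198.17 + 169.71 + 342.67 = 710.55.

perimeter ≈ 710.55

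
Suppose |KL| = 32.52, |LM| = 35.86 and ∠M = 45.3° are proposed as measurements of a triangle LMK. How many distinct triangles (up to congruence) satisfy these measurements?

2

|LM|·sin M = 35.86·sin(45.3°) ≈ 25.49.
Since |LM| sin M < |KL| < |LM| (25.49 < 32.52 < 35.86), two triangles exist.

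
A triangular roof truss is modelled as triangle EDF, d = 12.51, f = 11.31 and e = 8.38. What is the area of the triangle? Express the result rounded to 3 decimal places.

Semiperimeter s = (8.38 + 12.51 + 11.31)/2 = 16.1.
Heron's formula: area = √(16.1·7.72·3.59·4.79) ≈ 46.231.

area ≈ 46.231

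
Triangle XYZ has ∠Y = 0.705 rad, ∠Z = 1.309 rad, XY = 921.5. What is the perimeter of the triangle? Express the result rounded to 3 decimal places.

perimeter ≈ 2401.561

The third angle is ∠X = π − ∠Y − ∠Z = 1.128 rad.
Law of sines: YZ = XY·sin X/sin Z ≈ 861.83.
Law of sines: ZX = XY·sin Y/sin Z ≈ 618.23.
Semiperimeter s = (861.83+618.23+921.5)/2 = 1200.8.
Perimeter = 861.83 + 618.23 + 921.5 = 2401.6.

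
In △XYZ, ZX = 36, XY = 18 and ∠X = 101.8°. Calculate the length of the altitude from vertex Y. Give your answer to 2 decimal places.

By the law of cosines, YZ² = ZX² + XY² − 2·ZX·XY·cos X = 1885, so YZ ≈ 43.417.
Area = ½·ZX·XY·sin X ≈ 317.15.
The altitude from Y has length 2·area/ZX ≈ 17.62.

h_Y ≈ 17.62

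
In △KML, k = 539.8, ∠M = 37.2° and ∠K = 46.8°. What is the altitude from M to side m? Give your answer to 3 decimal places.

The third angle is ∠L = 180° − ∠K − ∠M = 96.00°.
Law of sines: m = k·sin M/sin K ≈ 447.7.
Law of sines: l = k·sin L/sin K ≈ 736.44.
Area = ½·k·m·sin L ≈ 1.2017e+05.
The altitude from M has length 2·area/m ≈ 536.84.

h_M ≈ 536.843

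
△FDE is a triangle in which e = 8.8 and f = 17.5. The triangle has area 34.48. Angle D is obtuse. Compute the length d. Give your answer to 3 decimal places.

25.673

From area = ½·e·f·sin D, we get sin D = 2·area/(e·f) ≈ 0.44779.
Taking the obtuse solution, ∠D ≈ 153.40°.
Law of cosines then gives d ≈ 25.673.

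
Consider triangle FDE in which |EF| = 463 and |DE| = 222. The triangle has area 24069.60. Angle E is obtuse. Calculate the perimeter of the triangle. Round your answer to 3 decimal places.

1352.297

From area = ½·|DE|·|EF|·sin E, we get sin E = 2·area/(|DE|·|EF|) ≈ 0.46834.
Taking the obtuse solution, ∠E ≈ 152.07°.
Law of cosines then gives |FD| ≈ 667.3.
Perimeter = 222 + 463 + 667.3 = 1352.3.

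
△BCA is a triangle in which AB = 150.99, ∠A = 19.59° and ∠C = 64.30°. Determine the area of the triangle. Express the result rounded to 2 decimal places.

area ≈ 4217.42

The third angle is ∠B = 180° − ∠C − ∠A = 96.11°.
Law of sines: CA = AB·sin B/sin C ≈ 166.61.
Law of sines: BC = AB·sin A/sin C ≈ 56.183.
Area = ½·AB·CA·sin A ≈ 4217.4.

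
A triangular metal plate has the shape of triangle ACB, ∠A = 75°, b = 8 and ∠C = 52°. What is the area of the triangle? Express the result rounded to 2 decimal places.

30.50

The third angle is ∠B = 180° − ∠A − ∠C = 53.00°.
Law of sines: a = b·sin A/sin B ≈ 9.6758.
Law of sines: c = b·sin C/sin B ≈ 7.8936.
Area = ½·b·a·sin C ≈ 30.498.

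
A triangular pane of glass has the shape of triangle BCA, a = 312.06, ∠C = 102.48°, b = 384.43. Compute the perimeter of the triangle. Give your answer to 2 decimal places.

By the law of cosines, c² = a² + b² − 2·a·b·cos C = 2.9702e+05, so c ≈ 544.99.
Semiperimeter s = (384.43+544.99+312.06)/2 = 620.74.
Perimeter = 384.43 + 544.99 + 312.06 = 1241.5.

perimeter ≈ 1241.48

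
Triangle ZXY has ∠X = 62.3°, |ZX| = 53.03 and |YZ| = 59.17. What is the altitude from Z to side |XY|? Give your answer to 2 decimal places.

Law of sines: sin Y = |ZX|·sin X/|YZ| ≈ 0.79352.
Since |YZ| ≥ |ZX|, only the acute value applies: ∠Y ≈ 52.52°.
Then ∠Z = 180° − ∠X − ∠Y ≈ 65.18°.
Law of sines gives |XY| = |YZ|·sin Z/sin X ≈ 60.658.
Area = ½·|YZ|·|ZX|·sin Z ≈ 1424.
The altitude from Z has length 2·area/|XY| ≈ 46.952.

h_Z ≈ 46.95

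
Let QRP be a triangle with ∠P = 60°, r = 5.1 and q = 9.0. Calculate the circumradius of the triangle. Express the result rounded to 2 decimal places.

By the law of cosines, p² = q² + r² − 2·q·r·cos P = 61.11, so p ≈ 7.8173.
Area = ½·q·r·sin P ≈ 19.875.
Circumradius = p/(2 sin P) ≈ 4.5133.

4.51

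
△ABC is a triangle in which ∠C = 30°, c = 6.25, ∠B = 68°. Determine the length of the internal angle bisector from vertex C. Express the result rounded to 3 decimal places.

t_C ≈ 11.563

The third angle is ∠A = 180° − ∠B − ∠C = 82.00°.
Law of sines: a = c·sin A/sin C ≈ 12.378.
Law of sines: b = c·sin B/sin C ≈ 11.59.
The bisector from C has length 2·a·b·cos(∠C/2)/(a+b) ≈ 11.563.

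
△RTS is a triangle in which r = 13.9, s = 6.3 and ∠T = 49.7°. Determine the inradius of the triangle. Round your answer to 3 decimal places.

By the law of cosines, t² = s² + r² − 2·s·r·cos T = 119.62, so t ≈ 10.937.
Area = ½·s·r·sin T ≈ 33.393.
Semiperimeter p = (13.9+10.937+6.3)/2 = 15.569.
Inradius = area/p = 33.393/15.569 ≈ 2.1449.

2.145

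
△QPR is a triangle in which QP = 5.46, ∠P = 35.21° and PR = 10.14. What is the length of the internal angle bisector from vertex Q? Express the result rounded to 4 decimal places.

t_Q ≈ 3.1527

By the law of cosines, RQ² = QP² + PR² − 2·QP·PR·cos P = 42.161, so RQ ≈ 6.4931.
Law of cosines again: cos Q = (RQ² + QP² − PR²)/(2·RQ·QP) ≈ -0.43505, so ∠Q ≈ 115.79°.
The bisector from Q has length 2·RQ·QP·cos(∠Q/2)/(RQ+QP) ≈ 3.1527.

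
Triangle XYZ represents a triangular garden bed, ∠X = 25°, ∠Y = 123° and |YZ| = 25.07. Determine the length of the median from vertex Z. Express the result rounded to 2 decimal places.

m_Z ≈ 36.12

The third angle is ∠Z = 180° − ∠X − ∠Y = 32.00°.
Law of sines: |ZX| = |YZ|·sin Y/sin X ≈ 49.751.
Law of sines: |XY| = |YZ|·sin Z/sin X ≈ 31.435.
Median from Z: ½√(2·|YZ|² + 2·|ZX|² − |XY|²) ≈ 36.122.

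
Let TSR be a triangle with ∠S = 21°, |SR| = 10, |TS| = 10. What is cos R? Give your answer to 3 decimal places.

By the law of cosines, |RT|² = |TS|² + |SR|² − 2·|TS|·|SR|·cos S = 13.284, so |RT| ≈ 3.6447.
Law of cosines again: cos R = (|SR|² + |RT|² − |TS|²)/(2·|SR|·|RT|) ≈ 0.18224, so ∠R ≈ 79.50°.

0.182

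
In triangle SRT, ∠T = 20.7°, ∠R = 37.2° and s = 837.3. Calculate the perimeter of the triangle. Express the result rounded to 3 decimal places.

The third angle is ∠S = 180° − ∠R − ∠T = 122.10°.
Law of sines: r = s·sin R/sin S ≈ 597.59.
Law of sines: t = s·sin T/sin S ≈ 349.38.
Semiperimeter p = (837.3+597.59+349.38)/2 = 892.13.
Perimeter = 837.3 + 597.59 + 349.38 = 1784.3.

perimeter ≈ 1784.266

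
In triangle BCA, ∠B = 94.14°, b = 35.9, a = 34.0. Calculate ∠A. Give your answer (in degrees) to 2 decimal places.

∠A ≈ 70.84°

Law of sines: sin A = a·sin B/b ≈ 0.94460.
Since b ≥ a, only the acute value applies: ∠A ≈ 70.84°.
Then ∠C = 180° − ∠B − ∠A ≈ 15.02°.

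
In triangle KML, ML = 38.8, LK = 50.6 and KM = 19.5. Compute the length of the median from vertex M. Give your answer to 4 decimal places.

Median from M: ½√(2·KM² + 2·ML² − LK²) ≈ 17.4.

17.3999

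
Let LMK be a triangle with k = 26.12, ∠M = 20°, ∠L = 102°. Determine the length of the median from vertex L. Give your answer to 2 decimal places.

m_L ≈ 13.03

The third angle is ∠K = 180° − ∠L − ∠M = 58.00°.
Law of sines: l = k·sin L/sin K ≈ 30.127.
Law of sines: m = k·sin M/sin K ≈ 10.534.
Median from L: ½√(2·m² + 2·k² − l²) ≈ 13.027.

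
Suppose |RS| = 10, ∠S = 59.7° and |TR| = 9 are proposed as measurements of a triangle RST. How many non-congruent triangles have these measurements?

|RS|·sin S = 10·sin(59.7°) ≈ 8.634.
Since |RS| sin S < |TR| < |RS| (8.634 < 9 < 10), two triangles exist.

2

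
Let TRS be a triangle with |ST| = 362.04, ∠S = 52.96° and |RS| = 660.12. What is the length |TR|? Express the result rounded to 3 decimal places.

528.119

By the law of cosines, |TR|² = |RS|² + |ST|² − 2·|RS|·|ST|·cos S = 2.7891e+05, so |TR| ≈ 528.12.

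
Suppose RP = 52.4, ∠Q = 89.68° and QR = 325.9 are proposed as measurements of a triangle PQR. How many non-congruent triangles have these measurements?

QR·sin Q = 325.9·sin(89.68°) ≈ 325.9.
Since RP = 52.4 < 325.9 = QR sin Q, no triangle exists.

0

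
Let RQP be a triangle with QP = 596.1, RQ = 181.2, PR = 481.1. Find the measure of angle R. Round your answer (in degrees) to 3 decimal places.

By the law of cosines, cos R = (PR² + RQ² − QP²) / (2·PR·RQ) ≈ -0.52219, so ∠R ≈ 121.48°.

∠R ≈ 121.479°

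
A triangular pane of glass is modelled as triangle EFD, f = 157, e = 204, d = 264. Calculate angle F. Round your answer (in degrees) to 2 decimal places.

By the law of cosines, cos F = (d² + e² − f²) / (2·d·e) ≈ 0.80458, so ∠F ≈ 36.43°.

∠F ≈ 36.43°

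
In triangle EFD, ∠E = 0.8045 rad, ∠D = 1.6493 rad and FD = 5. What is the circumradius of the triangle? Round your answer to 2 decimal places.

R ≈ 3.47

The third angle is ∠F = π − ∠D − ∠E = 0.6878 rad.
Law of sines: DE = FD·sin F/sin E ≈ 4.4056.
Law of sines: EF = FD·sin D/sin E ≈ 6.9184.
Circumradius = FD/(2 sin E) ≈ 3.4699.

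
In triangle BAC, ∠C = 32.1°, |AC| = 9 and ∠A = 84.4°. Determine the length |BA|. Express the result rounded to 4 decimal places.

5.3441

The third angle is ∠B = 180° − ∠A − ∠C = 63.50°.
Law of sines: |BA| = |AC|·sin C/sin B ≈ 5.3441.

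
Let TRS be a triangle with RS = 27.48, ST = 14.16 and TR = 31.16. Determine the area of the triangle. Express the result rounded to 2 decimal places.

194.52

Semiperimeter s = (27.48 + 14.16 + 31.16)/2 = 36.4.
Heron's formula: area = √(36.4·8.92·22.24·5.24) ≈ 194.52.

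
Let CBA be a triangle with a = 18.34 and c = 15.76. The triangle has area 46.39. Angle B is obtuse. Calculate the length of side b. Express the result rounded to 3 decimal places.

From area = ½·a·c·sin B, we get sin B = 2·area/(a·c) ≈ 0.32100.
Taking the obtuse solution, ∠B ≈ 161.28°.
Law of cosines then gives b ≈ 33.648.

33.648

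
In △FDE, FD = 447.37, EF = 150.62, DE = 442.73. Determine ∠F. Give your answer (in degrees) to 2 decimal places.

By the law of cosines, cos F = (EF² + FD² − DE²) / (2·EF·FD) ≈ 0.19899, so ∠F ≈ 78.52°.

78.52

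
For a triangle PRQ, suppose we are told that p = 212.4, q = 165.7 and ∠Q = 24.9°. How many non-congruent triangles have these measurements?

p·sin Q = 212.4·sin(24.9°) ≈ 89.43.
Since p sin Q < q < p (89.43 < 165.7 < 212.4), two triangles exist.

2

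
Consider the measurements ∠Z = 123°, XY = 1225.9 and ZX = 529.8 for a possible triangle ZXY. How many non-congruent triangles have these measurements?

ZX·sin Z = 529.8·sin(123°) ≈ 444.3.
Since ∠Z is not acute, a triangle exists only if XY > ZX; here XY > ZX, so there is exactly one triangle.

1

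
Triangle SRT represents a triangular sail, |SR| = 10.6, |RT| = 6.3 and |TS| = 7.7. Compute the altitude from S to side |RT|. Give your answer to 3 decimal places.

Semiperimeter s = (6.3 + 7.7 + 10.6)/2 = 12.3.
Heron's formula: area = √(12.3·6·4.6·1.7) ≈ 24.023.
The altitude from S has length 2·area/|RT| ≈ 7.6264.

h_S ≈ 7.626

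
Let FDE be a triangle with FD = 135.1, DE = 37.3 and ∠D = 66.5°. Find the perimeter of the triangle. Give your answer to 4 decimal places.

perimeter ≈ 297.3981

By the law of cosines, EF² = FD² + DE² − 2·FD·DE·cos D = 15625, so EF ≈ 125.
Semiperimeter s = (37.3+125+135.1)/2 = 148.7.
Perimeter = 37.3 + 125 + 135.1 = 297.4.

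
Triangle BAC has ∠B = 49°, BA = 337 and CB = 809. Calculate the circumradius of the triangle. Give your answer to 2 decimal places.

By the law of cosines, AC² = CB² + BA² − 2·CB·BA·cos B = 4.1032e+05, so AC ≈ 640.56.
Area = ½·CB·BA·sin B ≈ 1.0288e+05.
Circumradius = AC/(2 sin B) ≈ 424.38.

R ≈ 424.38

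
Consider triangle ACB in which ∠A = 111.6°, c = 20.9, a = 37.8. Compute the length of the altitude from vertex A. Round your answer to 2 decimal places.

h_A ≈ 12.71

Law of sines: sin C = c·sin A/a ≈ 0.51408.
Since a ≥ c, only the acute value applies: ∠C ≈ 30.94°.
Then ∠B = 180° − ∠A − ∠C ≈ 37.46°.
Law of sines gives b = a·sin B/sin A ≈ 24.729.
Area = ½·a·c·sin B ≈ 240.27.
The altitude from A has length 2·area/a ≈ 12.713.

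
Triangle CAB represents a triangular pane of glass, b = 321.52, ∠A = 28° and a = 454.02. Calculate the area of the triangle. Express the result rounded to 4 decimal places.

Law of sines: sin B = b·sin A/a ≈ 0.33246.
Since a ≥ b, only the acute value applies: ∠B ≈ 19.42°.
Then ∠C = 180° − ∠A − ∠B ≈ 132.58°.
Law of sines gives c = a·sin C/sin A ≈ 712.08.
Area = ½·a·b·sin C ≈ 53742.

area ≈ 53742.2105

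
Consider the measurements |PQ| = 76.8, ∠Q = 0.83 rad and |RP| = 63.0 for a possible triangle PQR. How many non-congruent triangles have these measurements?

|PQ|·sin Q = 76.8·sin(0.83 rad) ≈ 56.67.
Since |PQ| sin Q < |RP| < |PQ| (56.67 < 63.0 < 76.8), two triangles exist.

2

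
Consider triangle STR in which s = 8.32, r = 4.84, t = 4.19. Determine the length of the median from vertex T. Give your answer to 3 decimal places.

6.476

Median from T: ½√(2·r² + 2·s² − t²) ≈ 6.4757.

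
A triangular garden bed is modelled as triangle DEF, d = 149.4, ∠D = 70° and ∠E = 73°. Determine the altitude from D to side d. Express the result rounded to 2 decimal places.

The third angle is ∠F = 180° − ∠D − ∠E = 37.00°.
Law of sines: e = d·sin E/sin D ≈ 152.04.
Law of sines: f = d·sin F/sin D ≈ 95.681.
Area = ½·d·e·sin F ≈ 6835.1.
The altitude from D has length 2·area/d ≈ 91.501.

h_D ≈ 91.50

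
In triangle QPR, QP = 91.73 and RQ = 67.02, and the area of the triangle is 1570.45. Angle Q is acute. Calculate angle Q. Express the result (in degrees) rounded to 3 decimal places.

∠Q ≈ 30.724°

From area = ½·RQ·QP·sin Q, we get sin Q = 2·area/(RQ·QP) ≈ 0.51090.
Taking the acute solution, ∠Q ≈ 30.72°.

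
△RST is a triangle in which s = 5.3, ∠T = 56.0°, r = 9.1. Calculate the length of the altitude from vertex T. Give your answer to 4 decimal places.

By the law of cosines, t² = r² + s² − 2·r·s·cos T = 56.96, so t ≈ 7.5472.
Area = ½·r·s·sin T ≈ 19.992.
The altitude from T has length 2·area/t ≈ 5.2979.

h_T ≈ 5.2979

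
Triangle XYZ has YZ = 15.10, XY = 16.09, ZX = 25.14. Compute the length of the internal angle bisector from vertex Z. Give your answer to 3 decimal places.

By the law of cosines, cos Z = (YZ² + ZX² − XY²) / (2·YZ·ZX) ≈ 0.79178, so ∠Z ≈ 37.65°.
The bisector from Z has length 2·YZ·ZX·cos(∠Z/2)/(YZ+ZX) ≈ 17.858.

17.858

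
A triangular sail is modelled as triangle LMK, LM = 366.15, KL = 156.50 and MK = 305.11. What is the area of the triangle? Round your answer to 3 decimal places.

Semiperimeter s = (305.11 + 156.5 + 366.15)/2 = 413.88.
Heron's formula: area = √(413.88·108.77·257.38·47.73) ≈ 23517.

area ≈ 23516.620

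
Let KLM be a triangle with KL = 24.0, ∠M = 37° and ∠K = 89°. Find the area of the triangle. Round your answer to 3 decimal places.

The third angle is ∠L = 180° − ∠M − ∠K = 54.00°.
Law of sines: LM = KL·sin K/sin M ≈ 39.873.
Law of sines: MK = KL·sin L/sin M ≈ 32.263.
Area = ½·KL·LM·sin L ≈ 387.1.

387.098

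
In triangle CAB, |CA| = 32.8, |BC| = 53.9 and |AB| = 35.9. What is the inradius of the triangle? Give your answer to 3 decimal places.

Semiperimeter s = (35.9 + 53.9 + 32.8)/2 = 61.3.
Heron's formula: area = √(61.3·25.4·7.4·28.5) ≈ 573.04.
Inradius = area/s = 573.04/61.3 ≈ 9.3481.

9.348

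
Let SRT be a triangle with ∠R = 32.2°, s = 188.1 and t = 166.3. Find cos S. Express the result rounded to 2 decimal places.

cos S ≈ 0.07

By the law of cosines, r² = t² + s² − 2·t·s·cos R = 10098, so r ≈ 100.49.
Law of cosines again: cos S = (r² + t² − s²)/(2·r·t) ≈ 0.07096, so ∠S ≈ 85.93°.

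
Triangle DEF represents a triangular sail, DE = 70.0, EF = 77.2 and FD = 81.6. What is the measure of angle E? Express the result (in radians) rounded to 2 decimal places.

∠E ≈ 1.17 rad

By the law of cosines, cos E = (DE² + EF² − FD²) / (2·DE·EF) ≈ 0.38872, so ∠E ≈ 1.172 rad.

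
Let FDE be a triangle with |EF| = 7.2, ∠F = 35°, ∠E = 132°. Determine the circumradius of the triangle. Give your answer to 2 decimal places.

The third angle is ∠D = 180° − ∠E − ∠F = 13.00°.
Law of sines: |DE| = |EF|·sin F/sin D ≈ 18.358.
Law of sines: |FD| = |EF|·sin E/sin D ≈ 23.786.
Circumradius = |EF|/(2 sin D) ≈ 16.003.

R ≈ 16.00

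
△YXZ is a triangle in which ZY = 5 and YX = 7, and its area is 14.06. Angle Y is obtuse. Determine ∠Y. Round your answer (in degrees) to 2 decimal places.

∠Y ≈ 126.54°

From area = ½·ZY·YX·sin Y, we get sin Y = 2·area/(ZY·YX) ≈ 0.80343.
Taking the obtuse solution, ∠Y ≈ 126.54°.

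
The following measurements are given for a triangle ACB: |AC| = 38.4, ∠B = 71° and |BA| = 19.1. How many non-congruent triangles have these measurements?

|BA|·sin B = 19.1·sin(71°) ≈ 18.06.
Since |AC| ≥ |BA|, exactly one triangle exists.

1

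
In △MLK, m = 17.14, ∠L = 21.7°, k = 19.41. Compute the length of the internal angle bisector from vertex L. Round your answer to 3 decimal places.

By the law of cosines, l² = k² + m² − 2·k·m·cos L = 52.306, so l ≈ 7.2323.
The bisector from L has length 2·k·m·cos(∠L/2)/(k+m) ≈ 17.879.

17.879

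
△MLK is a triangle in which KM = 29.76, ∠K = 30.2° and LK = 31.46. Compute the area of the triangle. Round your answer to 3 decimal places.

area ≈ 235.476

Area = ½·LK·KM·sin K ≈ 235.48.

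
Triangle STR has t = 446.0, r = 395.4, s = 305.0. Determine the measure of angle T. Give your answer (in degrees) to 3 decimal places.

∠T ≈ 77.926°

By the law of cosines, cos T = (r² + s² − t²) / (2·r·s) ≈ 0.20917, so ∠T ≈ 77.93°.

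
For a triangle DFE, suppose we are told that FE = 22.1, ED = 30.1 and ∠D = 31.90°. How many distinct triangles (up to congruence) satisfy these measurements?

2

ED·sin D = 30.1·sin(31.90°) ≈ 15.91.
Since ED sin D < FE < ED (15.91 < 22.1 < 30.1), two triangles exist.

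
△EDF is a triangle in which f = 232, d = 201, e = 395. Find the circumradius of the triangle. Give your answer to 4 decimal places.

By the law of cosines, cos E = (d² + f² − e²) / (2·d·f) ≈ -0.66264, so ∠E ≈ 131.50°.
Circumradius = e/(2 sin E) ≈ 263.71.

R ≈ 263.7052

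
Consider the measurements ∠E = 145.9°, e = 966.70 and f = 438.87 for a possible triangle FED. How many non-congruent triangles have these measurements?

f·sin E = 438.87·sin(145.9°) ≈ 246.
Since ∠E is not acute, a triangle exists only if e > f; here e > f, so there is exactly one triangle.

1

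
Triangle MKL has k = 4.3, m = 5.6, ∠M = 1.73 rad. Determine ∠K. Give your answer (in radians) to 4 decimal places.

∠K ≈ 0.8605 rad

Law of sines: sin K = k·sin M/m ≈ 0.75815.
Since m ≥ k, only the acute value applies: ∠K ≈ 0.860 rad.
Then ∠L = π − ∠M − ∠K ≈ 0.551 rad.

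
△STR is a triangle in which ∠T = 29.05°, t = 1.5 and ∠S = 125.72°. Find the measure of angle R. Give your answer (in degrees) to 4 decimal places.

The third angle is ∠R = 180° − ∠S − ∠T = 25.23°.

25.2300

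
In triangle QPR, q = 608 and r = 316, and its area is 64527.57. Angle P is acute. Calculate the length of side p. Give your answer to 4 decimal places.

429.9526

From area = ½·r·q·sin P, we get sin P = 2·area/(r·q) ≈ 0.67171.
Taking the acute solution, ∠P ≈ 42.20°.
Law of cosines then gives p ≈ 429.95.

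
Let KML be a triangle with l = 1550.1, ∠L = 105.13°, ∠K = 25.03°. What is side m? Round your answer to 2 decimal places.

The third angle is ∠M = 180° − ∠L − ∠K = 49.84°.
Law of sines: m = l·sin M/sin L ≈ 1227.2.

1227.20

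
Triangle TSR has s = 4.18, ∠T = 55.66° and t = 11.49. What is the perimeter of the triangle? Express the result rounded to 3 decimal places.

perimeter ≈ 28.987

Law of sines: sin S = s·sin T/t ≈ 0.30039.
Since t ≥ s, only the acute value applies: ∠S ≈ 17.48°.
Then ∠R = 180° − ∠T − ∠S ≈ 106.86°.
Law of sines gives r = t·sin R/sin T ≈ 13.317.
Semiperimeter p = (11.49+4.18+13.317)/2 = 14.494.
Perimeter = 11.49 + 4.18 + 13.317 = 28.987.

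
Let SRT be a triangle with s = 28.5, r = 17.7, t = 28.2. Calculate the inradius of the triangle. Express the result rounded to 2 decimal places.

Semiperimeter p = (28.5 + 17.7 + 28.2)/2 = 37.2.
Heron's formula: area = √(37.2·8.7·19.5·9) ≈ 238.33.
Inradius = area/p = 238.33/37.2 ≈ 6.4066.

6.41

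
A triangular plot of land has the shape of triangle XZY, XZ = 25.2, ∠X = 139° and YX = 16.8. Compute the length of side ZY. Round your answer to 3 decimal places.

By the law of cosines, ZY² = YX² + XZ² − 2·YX·XZ·cos X = 1556.3, so ZY ≈ 39.45.

39.450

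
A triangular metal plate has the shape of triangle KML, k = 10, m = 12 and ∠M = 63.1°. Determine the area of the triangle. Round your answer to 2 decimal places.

Law of sines: sin K = k·sin M/m ≈ 0.74316.
Since m ≥ k, only the acute value applies: ∠K ≈ 48.00°.
Then ∠L = 180° − ∠M − ∠K ≈ 68.90°.
Law of sines gives l = m·sin L/sin M ≈ 12.554.
Area = ½·m·k·sin L ≈ 55.977.

55.98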